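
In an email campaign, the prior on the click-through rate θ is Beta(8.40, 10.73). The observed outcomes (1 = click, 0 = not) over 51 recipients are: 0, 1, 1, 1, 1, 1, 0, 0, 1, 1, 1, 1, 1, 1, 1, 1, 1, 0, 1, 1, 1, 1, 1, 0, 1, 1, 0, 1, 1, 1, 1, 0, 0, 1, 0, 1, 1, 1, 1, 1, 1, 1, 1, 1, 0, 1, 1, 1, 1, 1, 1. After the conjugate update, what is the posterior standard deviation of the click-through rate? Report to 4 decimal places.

0.0541

The Beta prior is conjugate to a Binomial/Bernoulli likelihood; the update adds successes to α and failures to β.
Posterior: Beta(α+k, β+n−k) = Beta(8.40+41, 10.73+10) = Beta(49.40, 20.73).
Var = αβ/((α+β)²(α+β+1)) = 49.40·20.73/(70.13²·71.13) = 0.00292729; SD = √0.00292729 = 0.0541.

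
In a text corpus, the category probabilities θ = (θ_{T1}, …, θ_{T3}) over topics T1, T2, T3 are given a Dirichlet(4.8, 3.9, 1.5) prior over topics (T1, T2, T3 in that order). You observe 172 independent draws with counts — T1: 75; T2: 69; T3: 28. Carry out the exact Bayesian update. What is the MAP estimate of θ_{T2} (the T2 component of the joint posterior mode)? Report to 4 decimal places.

0.4012

The Dirichlet prior is conjugate to the Multinomial likelihood: each posterior αⱼ = prior αⱼ + observed count nⱼ.
Posterior concentration: (79.8, 72.9, 29.5), total = 182.2.
Joint mode component: (α_{T2}−1)/(Σα−K) = 71.9/179.2 = 0.4012.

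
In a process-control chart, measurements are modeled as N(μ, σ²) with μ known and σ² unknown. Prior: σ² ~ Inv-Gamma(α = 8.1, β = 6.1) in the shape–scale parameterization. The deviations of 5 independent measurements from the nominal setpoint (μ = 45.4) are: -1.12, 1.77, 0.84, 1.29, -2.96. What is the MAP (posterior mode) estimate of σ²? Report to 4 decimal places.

1.1948

With known mean μ and an Inverse-Gamma(α, β) prior on σ², the Normal likelihood is conjugate: posterior is Inv-Gamma(α + n/2, β + Σ(xᵢ−μ)²/2).
Σ(xᵢ−μ)² = (-1.12)² + (1.77)² + (0.84)² + (1.29)² + (-2.96)² = 15.5186.
Posterior: Inv-Gamma(8.1 + 5/2, 6.1 + 15.5186/2) = Inv-Gamma(10.60, 13.85930).
Mode = β/(α+1) = 13.85930/11.60 = 1.1948.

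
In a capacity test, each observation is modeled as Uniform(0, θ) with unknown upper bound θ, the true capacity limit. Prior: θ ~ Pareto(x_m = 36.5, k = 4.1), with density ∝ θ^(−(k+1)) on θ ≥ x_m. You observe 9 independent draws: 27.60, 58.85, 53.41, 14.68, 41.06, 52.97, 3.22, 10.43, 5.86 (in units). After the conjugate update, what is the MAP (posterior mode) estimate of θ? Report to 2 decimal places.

58.85

A Pareto(scale x_m, shape k) prior on the upper bound θ of Uniform(0, θ) is conjugate: posterior is Pareto(max(x_m, max xᵢ), k + n).
Sample maximum = 58.85; prior scale x_m = 36.5 → posterior scale = max = 58.85.
Posterior shape = 4.1 + 9 = 13.1.
The Pareto density is decreasing on [x_m, ∞), so the mode is x_m = 58.85.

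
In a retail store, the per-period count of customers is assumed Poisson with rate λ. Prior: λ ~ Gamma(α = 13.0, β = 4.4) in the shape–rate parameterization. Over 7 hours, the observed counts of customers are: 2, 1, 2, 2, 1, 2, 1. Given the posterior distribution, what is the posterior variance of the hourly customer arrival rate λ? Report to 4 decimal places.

With a Gamma(shape α, rate β) prior, the Poisson likelihood is conjugate: the posterior is Gamma(α + ΣXᵢ, β + n).
Sum of counts S = 11 over n = 7 hours.
Posterior: Gamma(α+S, β+n) = Gamma(13.0+11, 4.4+7) = Gamma(24.0, 11.4).
Var = α/β² = 24.0/11.4² = 0.1847.

0.1847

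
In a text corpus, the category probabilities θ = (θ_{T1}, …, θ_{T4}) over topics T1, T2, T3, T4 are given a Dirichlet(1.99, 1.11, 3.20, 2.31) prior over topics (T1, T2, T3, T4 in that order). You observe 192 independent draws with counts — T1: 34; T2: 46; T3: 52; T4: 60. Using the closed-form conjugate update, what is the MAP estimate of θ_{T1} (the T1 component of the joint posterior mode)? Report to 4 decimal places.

0.1780

The Dirichlet prior is conjugate to the Multinomial likelihood: each posterior αⱼ = prior αⱼ + observed count nⱼ.
Posterior concentration: (35.99, 47.11, 55.20, 62.31), total = 200.61.
Joint mode component: (α_{T1}−1)/(Σα−K) = 34.99/196.61 = 0.1780.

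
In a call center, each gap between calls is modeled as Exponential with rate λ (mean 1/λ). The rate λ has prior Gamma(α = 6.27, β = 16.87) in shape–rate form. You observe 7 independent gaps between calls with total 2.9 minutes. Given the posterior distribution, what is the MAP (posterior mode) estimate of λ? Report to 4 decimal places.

0.6206

With a Gamma(shape α, rate β) prior on the exponential rate λ, the posterior after n observations with total T = Σxᵢ is Gamma(α+n, β+T).
Posterior: Gamma(6.27+7, 16.87+2.9) = Gamma(13.27, 19.77).
Mode = (α−1)/β = 0.6206.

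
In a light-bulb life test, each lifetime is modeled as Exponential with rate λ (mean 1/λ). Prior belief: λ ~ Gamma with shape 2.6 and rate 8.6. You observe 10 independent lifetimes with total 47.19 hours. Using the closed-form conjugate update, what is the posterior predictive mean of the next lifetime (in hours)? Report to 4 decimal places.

4.8095

With a Gamma(shape α, rate β) prior on the exponential rate λ, the posterior after n observations with total T = Σxᵢ is Gamma(α+n, β+T).
Posterior: Gamma(2.6+10, 8.6+47.19) = Gamma(12.6, 55.79).
The predictive distribution for the next observation is Lomax; its mean is β/(α−1) = 55.79/11.6 = 4.8095.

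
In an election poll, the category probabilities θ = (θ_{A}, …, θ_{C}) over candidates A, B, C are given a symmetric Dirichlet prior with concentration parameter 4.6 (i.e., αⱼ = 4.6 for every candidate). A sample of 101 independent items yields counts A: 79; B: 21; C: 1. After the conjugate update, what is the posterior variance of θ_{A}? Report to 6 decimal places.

0.001709

The Dirichlet prior is conjugate to the Multinomial likelihood: each posterior αⱼ = prior αⱼ + observed count nⱼ.
Posterior concentration: (83.6, 25.6, 5.6), total = 114.8.
Var[θ_j] = α_j(Σα−α_j)/((Σα)²(Σα+1)) = 83.6·31.2/(114.8²·115.8) = 0.001709.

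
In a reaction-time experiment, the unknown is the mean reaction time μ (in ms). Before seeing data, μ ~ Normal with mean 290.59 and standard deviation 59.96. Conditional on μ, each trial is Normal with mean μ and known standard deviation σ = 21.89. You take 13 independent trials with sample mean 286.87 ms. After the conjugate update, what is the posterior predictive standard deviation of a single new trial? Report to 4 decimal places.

For Normal data with known variance σ², a Normal(μ₀, σ₀²) prior on μ is conjugate. Posterior precision = 1/σ₀² + n/σ²; posterior mean is the precision-weighted average of μ₀ and x̄.
σ₀² = 59.96² = 3595.2016, σ² = 21.89² = 479.1721; σ² + n·σ₀² = 479.1721 + 13·3595.2016 = 47216.7929.
Posterior precision = 1/σ₀² + n/σ² = 1/3595.2016 + 13/479.1721 = (σ² + n·σ₀²)/(σ₀²σ²) = 47216.7929/(3595.2016·479.1721); posterior variance σₙ² = σ₀²σ²/(σ² + n·σ₀²) = 3595.2016·479.1721/47216.7929 = 36.485331.
Predictive variance for one new observation = σₙ² + σ² = 3595.2016·479.1721/47216.7929 + 479.1721 = σ²·(σ₀² + 47216.7929)/47216.7929 = 479.1721·50811.9945/47216.7929 = 515.657431; SD = √(479.1721·50811.9945/47216.7929) = 22.7081.

22.7081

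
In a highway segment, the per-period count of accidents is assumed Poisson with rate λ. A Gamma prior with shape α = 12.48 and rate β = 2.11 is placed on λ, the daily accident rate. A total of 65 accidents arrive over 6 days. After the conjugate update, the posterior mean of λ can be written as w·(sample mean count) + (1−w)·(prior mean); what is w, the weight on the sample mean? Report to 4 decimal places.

With a Gamma(shape α, rate β) prior, the Poisson likelihood is conjugate: the posterior is Gamma(α + ΣXᵢ, β + n).
Posterior mean = (α₀+S)/(β₀+n) = [n/(β₀+n)]·(S/n) + [β₀/(β₀+n)]·(α₀/β₀), so only n and β₀ enter the weight.
Weight on data w = n/(β₀+n) = 6/(2.11+6) = 6/8.11 = 0.7398.

0.7398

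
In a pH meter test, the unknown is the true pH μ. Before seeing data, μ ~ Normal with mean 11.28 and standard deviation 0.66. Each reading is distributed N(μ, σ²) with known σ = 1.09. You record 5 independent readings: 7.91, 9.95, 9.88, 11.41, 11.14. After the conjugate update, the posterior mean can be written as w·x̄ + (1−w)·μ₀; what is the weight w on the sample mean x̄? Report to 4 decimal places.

For Normal data with known variance σ², a Normal(μ₀, σ₀²) prior on μ is conjugate. Posterior precision = 1/σ₀² + n/σ²; posterior mean is the precision-weighted average of μ₀ and x̄.
σ₀² = 0.66² = 0.4356, σ² = 1.09² = 1.1881. Prior precision 1/σ₀² = 1/0.4356; data precision n/σ² = 5/1.1881.
w = (n/σ²)/(1/σ₀² + n/σ²) = n·σ₀²/(σ² + n·σ₀²) = 5·0.4356/(1.1881 + 5·0.4356) = 2.178/3.3661 = 0.6470.

0.6470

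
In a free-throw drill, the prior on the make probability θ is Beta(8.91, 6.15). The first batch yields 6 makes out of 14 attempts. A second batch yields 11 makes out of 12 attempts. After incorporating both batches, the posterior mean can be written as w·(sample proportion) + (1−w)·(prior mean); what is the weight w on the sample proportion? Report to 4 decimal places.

The Beta prior is conjugate to a Binomial/Bernoulli likelihood; the update adds successes to α and failures to β.
Total number of attempts: n = 14 + 12 = 26.
Posterior mean = (α₀+k)/(α₀+β₀+n) = [n/(α₀+β₀+n)]·(k/n) + [(α₀+β₀)/(α₀+β₀+n)]·α₀/(α₀+β₀), so only n and the prior enter the weight.
The weight on the data is w = n/(α₀+β₀+n) = 26/(8.91+6.15+26) = 26/41.06 = 0.6332.

0.6332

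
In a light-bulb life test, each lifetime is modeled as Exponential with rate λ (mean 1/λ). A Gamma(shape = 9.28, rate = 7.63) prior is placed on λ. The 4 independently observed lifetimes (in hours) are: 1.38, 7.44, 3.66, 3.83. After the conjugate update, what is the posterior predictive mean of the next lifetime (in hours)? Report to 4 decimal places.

With a Gamma(shape α, rate β) prior on the exponential rate λ, the posterior after n observations with total T = Σxᵢ is Gamma(α+n, β+T).
Sum of observations T = 16.31 hours; n = 4.
Posterior: Gamma(9.28+4, 7.63+16.31) = Gamma(13.28, 23.94).
The predictive distribution for the next observation is Lomax; its mean is β/(α−1) = 23.94/12.28 = 1.9495.

1.9495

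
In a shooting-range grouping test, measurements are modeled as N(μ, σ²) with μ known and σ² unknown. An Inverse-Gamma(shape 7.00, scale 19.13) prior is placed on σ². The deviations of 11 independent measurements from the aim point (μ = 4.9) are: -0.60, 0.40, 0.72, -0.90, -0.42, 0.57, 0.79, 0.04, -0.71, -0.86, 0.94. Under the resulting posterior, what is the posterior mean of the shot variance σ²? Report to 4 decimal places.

1.8853

With known mean μ and an Inverse-Gamma(α, β) prior on σ², the Normal likelihood is conjugate: posterior is Inv-Gamma(α + n/2, β + Σ(xᵢ−μ)²/2).
Σ(xᵢ−μ)² = (-0.60)² + (0.40)² + (0.72)² + (-0.90)² + (-0.42)² + (0.57)² + (0.79)² + (0.04)² + (-0.71)² + (-0.86)² + (0.94)² = 5.1027.
Posterior: Inv-Gamma(7.00 + 11/2, 19.13 + 5.1027/2) = Inv-Gamma(12.50, 21.68135).
E[σ²|data] = β/(α−1) = 21.68135/11.50 = 1.8853.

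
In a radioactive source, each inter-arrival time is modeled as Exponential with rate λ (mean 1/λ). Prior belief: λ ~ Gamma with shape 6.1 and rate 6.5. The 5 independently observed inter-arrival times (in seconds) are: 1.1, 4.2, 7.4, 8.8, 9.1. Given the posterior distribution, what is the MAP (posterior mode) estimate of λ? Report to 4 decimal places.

With a Gamma(shape α, rate β) prior on the exponential rate λ, the posterior after n observations with total T = Σxᵢ is Gamma(α+n, β+T).
Sum of observations T = 30.6 seconds; n = 5.
Posterior: Gamma(6.1+5, 6.5+30.6) = Gamma(11.1, 37.1).
Mode = (α−1)/β = 0.2722.

0.2722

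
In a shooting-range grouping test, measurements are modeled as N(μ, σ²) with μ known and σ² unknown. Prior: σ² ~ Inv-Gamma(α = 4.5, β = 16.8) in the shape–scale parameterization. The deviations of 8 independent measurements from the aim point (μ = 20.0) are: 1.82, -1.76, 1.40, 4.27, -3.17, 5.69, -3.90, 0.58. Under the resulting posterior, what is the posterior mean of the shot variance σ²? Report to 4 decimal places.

7.8783

With known mean μ and an Inverse-Gamma(α, β) prior on σ², the Normal likelihood is conjugate: posterior is Inv-Gamma(α + n/2, β + Σ(xᵢ−μ)²/2).
Σ(xᵢ−μ)² = (1.82)² + (-1.76)² + (1.40)² + (4.27)² + (-3.17)² + (5.69)² + (-3.90)² + (0.58)² = 84.5743.
Posterior: Inv-Gamma(4.5 + 8/2, 16.8 + 84.5743/2) = Inv-Gamma(8.50, 59.08715).
E[σ²|data] = β/(α−1) = 59.08715/7.50 = 7.8783.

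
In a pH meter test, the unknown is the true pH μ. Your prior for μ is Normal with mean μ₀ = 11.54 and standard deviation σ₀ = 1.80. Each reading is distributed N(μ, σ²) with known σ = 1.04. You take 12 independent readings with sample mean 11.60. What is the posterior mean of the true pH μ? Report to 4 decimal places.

For Normal data with known variance σ², a Normal(μ₀, σ₀²) prior on μ is conjugate. Posterior precision = 1/σ₀² + n/σ²; posterior mean is the precision-weighted average of μ₀ and x̄.
n·x̄ = 12·11.60 = 139.2.
σ₀² = 1.80² = 3.24, σ² = 1.04² = 1.0816; σ² + n·σ₀² = 1.0816 + 12·3.24 = 39.9616.
Posterior mean = (μ₀/σ₀² + n·x̄/σ²)/(1/σ₀² + n/σ²) = (σ²·μ₀ + σ₀²·n·x̄)/(σ² + n·σ₀²) = (1.0816·11.54 + 3.24·139.2)/39.9616 = 463.489664/39.9616 = 11.5984.

11.5984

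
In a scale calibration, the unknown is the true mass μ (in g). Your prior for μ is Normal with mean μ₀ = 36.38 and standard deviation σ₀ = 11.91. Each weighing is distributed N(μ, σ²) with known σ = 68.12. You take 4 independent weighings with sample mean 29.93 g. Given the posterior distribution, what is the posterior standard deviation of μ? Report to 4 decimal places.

11.2425

For Normal data with known variance σ², a Normal(μ₀, σ₀²) prior on μ is conjugate. Posterior precision = 1/σ₀² + n/σ²; posterior mean is the precision-weighted average of μ₀ and x̄.
σ₀² = 11.91² = 141.8481, σ² = 68.12² = 4640.3344; σ² + n·σ₀² = 4640.3344 + 4·141.8481 = 5207.7268.
Posterior precision = 1/σ₀² + n/σ² = 1/141.8481 + 4/4640.3344 = (σ² + n·σ₀²)/(σ₀²σ²) = 5207.7268/(141.8481·4640.3344); posterior variance σₙ² = σ₀²σ²/(σ² + n·σ₀²) = 141.8481·4640.3344/5207.7268 = 126.393462.
Posterior SD = √σₙ² = √(141.8481·4640.3344/5207.7268) = 11.2425.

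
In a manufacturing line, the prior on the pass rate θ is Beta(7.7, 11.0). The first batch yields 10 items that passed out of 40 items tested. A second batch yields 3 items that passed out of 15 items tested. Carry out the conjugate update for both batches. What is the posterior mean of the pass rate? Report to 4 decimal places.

The Beta prior is conjugate to a Binomial/Bernoulli likelihood; the update adds successes to α and failures to β.
After batch 1: Beta(7.7+10, 11.0+30) = Beta(17.7, 41.0).
After batch 2: Beta(17.7+3, 41.0+12) = Beta(20.7, 53.0).
Posterior mean = α/(α+β) = 20.7/73.7 = 0.2809.

0.2809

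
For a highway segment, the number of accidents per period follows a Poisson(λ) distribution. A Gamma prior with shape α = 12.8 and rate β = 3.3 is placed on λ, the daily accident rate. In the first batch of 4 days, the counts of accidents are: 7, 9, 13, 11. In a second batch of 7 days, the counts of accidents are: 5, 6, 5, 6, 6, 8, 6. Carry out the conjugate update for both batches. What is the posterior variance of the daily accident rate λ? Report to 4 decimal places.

With a Gamma(shape α, rate β) prior, the Poisson likelihood is conjugate: the posterior is Gamma(α + ΣXᵢ, β + n).
Batch 1: sum of counts S = 40 over n = 4 days.
After batch 1: Gamma(α+S, β+n) = Gamma(12.8+40, 3.3+4) = Gamma(52.8, 7.3).
Batch 2: sum of counts S = 42 over n = 7 days.
After batch 2: Gamma(α+S, β+n) = Gamma(52.8+42, 7.3+7) = Gamma(94.8, 14.3).
Var = α/β² = 94.8/14.3² = 0.4636.

0.4636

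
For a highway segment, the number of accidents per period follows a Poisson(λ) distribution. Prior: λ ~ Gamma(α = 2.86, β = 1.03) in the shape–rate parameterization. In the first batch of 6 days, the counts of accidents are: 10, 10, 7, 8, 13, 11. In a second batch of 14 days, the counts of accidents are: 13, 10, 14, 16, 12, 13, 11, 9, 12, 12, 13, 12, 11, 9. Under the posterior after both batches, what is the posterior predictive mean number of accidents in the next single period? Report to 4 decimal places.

10.8825

With a Gamma(shape α, rate β) prior, the Poisson likelihood is conjugate: the posterior is Gamma(α + ΣXᵢ, β + n).
Batch 1: sum of counts S = 59 over n = 6 days.
After batch 1: Gamma(α+S, β+n) = Gamma(2.86+59, 1.03+6) = Gamma(61.86, 7.03).
Batch 2: sum of counts S = 167 over n = 14 days.
After batch 2: Gamma(α+S, β+n) = Gamma(61.86+167, 7.03+14) = Gamma(228.86, 21.03).
The predictive distribution for one future period is NegBinom with mean α/β = 10.8825.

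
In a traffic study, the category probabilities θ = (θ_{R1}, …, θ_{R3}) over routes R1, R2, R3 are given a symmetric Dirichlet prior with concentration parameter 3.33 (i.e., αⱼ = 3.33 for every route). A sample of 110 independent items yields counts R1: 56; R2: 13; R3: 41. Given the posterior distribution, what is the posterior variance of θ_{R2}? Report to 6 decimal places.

0.000972

The Dirichlet prior is conjugate to the Multinomial likelihood: each posterior αⱼ = prior αⱼ + observed count nⱼ.
Posterior concentration: (59.33, 16.33, 44.33), total = 119.99.
Var[θ_j] = α_j(Σα−α_j)/((Σα)²(Σα+1)) = 16.33·103.66/(119.99²·120.99) = 0.000972.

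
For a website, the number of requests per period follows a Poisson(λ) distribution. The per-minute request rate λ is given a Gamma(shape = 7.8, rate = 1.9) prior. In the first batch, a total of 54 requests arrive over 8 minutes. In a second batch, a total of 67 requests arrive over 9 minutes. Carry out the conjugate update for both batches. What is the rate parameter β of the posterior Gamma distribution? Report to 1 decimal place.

18.9

With a Gamma(shape α, rate β) prior, the Poisson likelihood is conjugate: the posterior is Gamma(α + ΣXᵢ, β + n).
After batch 1: Gamma(α+S, β+n) = Gamma(7.8+54, 1.9+8) = Gamma(61.8, 9.9).
After batch 2: Gamma(α+S, β+n) = Gamma(61.8+67, 9.9+9) = Gamma(128.8, 18.9).
Posterior β = 18.9.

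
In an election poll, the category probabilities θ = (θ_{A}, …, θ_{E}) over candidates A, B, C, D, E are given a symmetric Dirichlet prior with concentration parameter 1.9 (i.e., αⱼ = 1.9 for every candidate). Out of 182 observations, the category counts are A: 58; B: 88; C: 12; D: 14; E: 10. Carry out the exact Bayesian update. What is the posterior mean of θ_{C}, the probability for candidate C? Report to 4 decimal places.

The Dirichlet prior is conjugate to the Multinomial likelihood: each posterior αⱼ = prior αⱼ + observed count nⱼ.
Posterior concentration: (59.9, 89.9, 13.9, 15.9, 11.9), total = 191.5.
E[θ_{C}|data] = α_{C}/Σα = 13.9/191.5 = 0.0726.

0.0726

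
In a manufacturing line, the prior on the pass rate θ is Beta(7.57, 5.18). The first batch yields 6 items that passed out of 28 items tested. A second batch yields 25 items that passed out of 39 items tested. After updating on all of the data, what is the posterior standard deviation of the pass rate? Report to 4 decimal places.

The Beta prior is conjugate to a Binomial/Bernoulli likelihood; the update adds successes to α and failures to β.
After batch 1: Beta(7.57+6, 5.18+22) = Beta(13.57, 27.18).
After batch 2: Beta(13.57+25, 27.18+14) = Beta(38.57, 41.18).
Var = αβ/((α+β)²(α+β+1)) = 38.57·41.18/(79.75²·80.75) = 0.00309266; SD = √0.00309266 = 0.0556.

0.0556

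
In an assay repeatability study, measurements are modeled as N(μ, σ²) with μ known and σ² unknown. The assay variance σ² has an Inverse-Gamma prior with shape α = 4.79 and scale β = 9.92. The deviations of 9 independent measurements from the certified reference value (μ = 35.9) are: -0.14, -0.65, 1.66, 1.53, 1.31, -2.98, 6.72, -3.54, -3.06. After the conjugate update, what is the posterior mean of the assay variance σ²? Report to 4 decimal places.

6.2140

With known mean μ and an Inverse-Gamma(α, β) prior on σ², the Normal likelihood is conjugate: posterior is Inv-Gamma(α + n/2, β + Σ(xᵢ−μ)²/2).
Σ(xᵢ−μ)² = (-0.14)² + (-0.65)² + (1.66)² + (1.53)² + (1.31)² + (-2.98)² + (6.72)² + (-3.54)² + (-3.06)² = 83.1887.
Posterior: Inv-Gamma(4.79 + 9/2, 9.92 + 83.1887/2) = Inv-Gamma(9.29, 51.51435).
E[σ²|data] = β/(α−1) = 51.51435/8.29 = 6.2140.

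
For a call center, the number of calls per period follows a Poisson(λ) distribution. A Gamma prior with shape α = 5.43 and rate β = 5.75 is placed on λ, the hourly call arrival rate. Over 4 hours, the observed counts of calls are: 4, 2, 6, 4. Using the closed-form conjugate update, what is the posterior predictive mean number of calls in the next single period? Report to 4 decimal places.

2.1979

With a Gamma(shape α, rate β) prior, the Poisson likelihood is conjugate: the posterior is Gamma(α + ΣXᵢ, β + n).
Sum of counts S = 16 over n = 4 hours.
Posterior: Gamma(α+S, β+n) = Gamma(5.43+16, 5.75+4) = Gamma(21.43, 9.75).
The predictive distribution for one future period is NegBinom with mean α/β = 2.1979.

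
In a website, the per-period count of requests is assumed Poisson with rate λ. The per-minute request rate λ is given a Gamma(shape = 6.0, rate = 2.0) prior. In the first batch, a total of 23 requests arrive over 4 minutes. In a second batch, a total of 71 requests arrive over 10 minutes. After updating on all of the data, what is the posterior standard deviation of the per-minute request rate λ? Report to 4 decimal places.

0.6250

With a Gamma(shape α, rate β) prior, the Poisson likelihood is conjugate: the posterior is Gamma(α + ΣXᵢ, β + n).
After batch 1: Gamma(α+S, β+n) = Gamma(6.0+23, 2.0+4) = Gamma(29.0, 6.0).
After batch 2: Gamma(α+S, β+n) = Gamma(29.0+71, 6.0+10) = Gamma(100.0, 16.0).
SD = √α/β = √100.0/16.0 = 0.6250.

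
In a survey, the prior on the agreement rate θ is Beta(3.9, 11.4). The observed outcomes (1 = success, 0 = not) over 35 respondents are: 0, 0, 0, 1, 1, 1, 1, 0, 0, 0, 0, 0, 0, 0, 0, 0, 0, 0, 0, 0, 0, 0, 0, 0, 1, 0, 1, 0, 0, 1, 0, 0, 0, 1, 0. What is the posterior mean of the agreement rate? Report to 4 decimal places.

0.2366

The Beta prior is conjugate to a Binomial/Bernoulli likelihood; the update adds successes to α and failures to β.
Posterior: Beta(α+k, β+n−k) = Beta(3.9+8, 11.4+27) = Beta(11.9, 38.4).
Posterior mean = α/(α+β) = 11.9/50.3 = 0.2366.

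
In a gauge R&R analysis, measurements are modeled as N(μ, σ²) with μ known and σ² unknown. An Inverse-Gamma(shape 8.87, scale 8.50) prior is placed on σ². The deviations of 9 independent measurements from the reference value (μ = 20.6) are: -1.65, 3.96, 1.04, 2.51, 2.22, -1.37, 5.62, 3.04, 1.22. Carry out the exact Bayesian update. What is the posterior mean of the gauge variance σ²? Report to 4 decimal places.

With known mean μ and an Inverse-Gamma(α, β) prior on σ², the Normal likelihood is conjugate: posterior is Inv-Gamma(α + n/2, β + Σ(xᵢ−μ)²/2).
Σ(xᵢ−μ)² = (-1.65)² + (3.96)² + (1.04)² + (2.51)² + (2.22)² + (-1.37)² + (5.62)² + (3.04)² + (1.22)² = 74.9055.
Posterior: Inv-Gamma(8.87 + 9/2, 8.50 + 74.9055/2) = Inv-Gamma(13.37, 45.95275).
E[σ²|data] = β/(α−1) = 45.95275/12.37 = 3.7149.

3.7149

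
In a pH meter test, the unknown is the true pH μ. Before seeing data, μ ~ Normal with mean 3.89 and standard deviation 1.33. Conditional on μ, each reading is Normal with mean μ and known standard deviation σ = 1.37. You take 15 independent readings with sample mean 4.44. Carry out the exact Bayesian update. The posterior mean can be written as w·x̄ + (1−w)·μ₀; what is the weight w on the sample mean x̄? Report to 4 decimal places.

For Normal data with known variance σ², a Normal(μ₀, σ₀²) prior on μ is conjugate. Posterior precision = 1/σ₀² + n/σ²; posterior mean is the precision-weighted average of μ₀ and x̄.
σ₀² = 1.33² = 1.7689, σ² = 1.37² = 1.8769. Prior precision 1/σ₀² = 1/1.7689; data precision n/σ² = 15/1.8769.
w = (n/σ²)/(1/σ₀² + n/σ²) = n·σ₀²/(σ² + n·σ₀²) = 15·1.7689/(1.8769 + 15·1.7689) = 26.5335/28.4104 = 0.9339.

0.9339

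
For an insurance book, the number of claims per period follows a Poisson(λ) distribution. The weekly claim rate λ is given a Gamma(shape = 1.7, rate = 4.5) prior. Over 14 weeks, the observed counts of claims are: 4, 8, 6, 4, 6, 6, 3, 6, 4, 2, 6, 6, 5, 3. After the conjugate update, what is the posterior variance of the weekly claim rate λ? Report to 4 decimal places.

0.2066

With a Gamma(shape α, rate β) prior, the Poisson likelihood is conjugate: the posterior is Gamma(α + ΣXᵢ, β + n).
Sum of counts S = 69 over n = 14 weeks.
Posterior: Gamma(α+S, β+n) = Gamma(1.7+69, 4.5+14) = Gamma(70.7, 18.5).
Var = α/β² = 70.7/18.5² = 0.2066.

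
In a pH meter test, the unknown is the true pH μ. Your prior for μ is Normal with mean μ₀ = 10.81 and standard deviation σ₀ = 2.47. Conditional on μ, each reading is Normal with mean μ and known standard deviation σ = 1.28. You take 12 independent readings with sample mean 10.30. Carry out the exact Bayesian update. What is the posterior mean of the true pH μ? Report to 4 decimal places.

For Normal data with known variance σ², a Normal(μ₀, σ₀²) prior on μ is conjugate. Posterior precision = 1/σ₀² + n/σ²; posterior mean is the precision-weighted average of μ₀ and x̄.
n·x̄ = 12·10.30 = 123.6.
σ₀² = 2.47² = 6.1009, σ² = 1.28² = 1.6384; σ² + n·σ₀² = 1.6384 + 12·6.1009 = 74.8492.
Posterior mean = (μ₀/σ₀² + n·x̄/σ²)/(1/σ₀² + n/σ²) = (σ²·μ₀ + σ₀²·n·x̄)/(σ² + n·σ₀²) = (1.6384·10.81 + 6.1009·123.6)/74.8492 = 771.782344/74.8492 = 10.3112.

10.3112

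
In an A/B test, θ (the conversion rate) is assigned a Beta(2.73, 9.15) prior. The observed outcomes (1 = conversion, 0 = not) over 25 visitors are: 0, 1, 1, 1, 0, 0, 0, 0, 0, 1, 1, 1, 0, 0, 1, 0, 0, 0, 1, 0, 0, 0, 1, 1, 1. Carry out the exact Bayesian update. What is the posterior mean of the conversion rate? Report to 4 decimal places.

The Beta prior is conjugate to a Binomial/Bernoulli likelihood; the update adds successes to α and failures to β.
Posterior: Beta(α+k, β+n−k) = Beta(2.73+11, 9.15+14) = Beta(13.73, 23.15).
Posterior mean = α/(α+β) = 13.73/36.88 = 0.3723.

0.3723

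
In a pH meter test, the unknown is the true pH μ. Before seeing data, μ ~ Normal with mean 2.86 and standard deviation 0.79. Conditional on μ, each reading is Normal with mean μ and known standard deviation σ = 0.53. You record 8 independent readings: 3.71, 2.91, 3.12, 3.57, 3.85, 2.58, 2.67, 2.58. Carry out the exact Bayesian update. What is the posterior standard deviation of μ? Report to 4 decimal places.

For Normal data with known variance σ², a Normal(μ₀, σ₀²) prior on μ is conjugate. Posterior precision = 1/σ₀² + n/σ²; posterior mean is the precision-weighted average of μ₀ and x̄.
σ₀² = 0.79² = 0.6241, σ² = 0.53² = 0.2809; σ² + n·σ₀² = 0.2809 + 8·0.6241 = 5.2737.
Posterior precision = 1/σ₀² + n/σ² = 1/0.6241 + 8/0.2809 = (σ² + n·σ₀²)/(σ₀²σ²) = 5.2737/(0.6241·0.2809); posterior variance σₙ² = σ₀²σ²/(σ² + n·σ₀²) = 0.6241·0.2809/5.2737 = 0.033242.
Posterior SD = √σₙ² = √(0.6241·0.2809/5.2737) = 0.1823.

0.1823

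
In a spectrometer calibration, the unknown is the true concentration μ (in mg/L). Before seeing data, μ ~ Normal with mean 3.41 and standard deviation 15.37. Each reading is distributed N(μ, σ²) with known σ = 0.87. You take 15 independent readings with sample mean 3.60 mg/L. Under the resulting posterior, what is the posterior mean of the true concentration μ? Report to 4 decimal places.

For Normal data with known variance σ², a Normal(μ₀, σ₀²) prior on μ is conjugate. Posterior precision = 1/σ₀² + n/σ²; posterior mean is the precision-weighted average of μ₀ and x̄.
n·x̄ = 15·3.60 = 54.
σ₀² = 15.37² = 236.2369, σ² = 0.87² = 0.7569; σ² + n·σ₀² = 0.7569 + 15·236.2369 = 3544.3104.
Posterior mean = (μ₀/σ₀² + n·x̄/σ²)/(1/σ₀² + n/σ²) = (σ²·μ₀ + σ₀²·n·x̄)/(σ² + n·σ₀²) = (0.7569·3.41 + 236.2369·54)/3544.3104 = 12759.373629/3544.3104 = 3.6000.

3.6000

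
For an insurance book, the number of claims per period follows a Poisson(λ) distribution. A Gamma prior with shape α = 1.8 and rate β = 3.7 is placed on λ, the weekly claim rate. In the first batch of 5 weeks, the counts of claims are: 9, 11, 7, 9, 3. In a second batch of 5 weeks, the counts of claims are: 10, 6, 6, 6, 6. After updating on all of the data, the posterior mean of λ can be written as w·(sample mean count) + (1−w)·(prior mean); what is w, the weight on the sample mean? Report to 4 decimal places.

With a Gamma(shape α, rate β) prior, the Poisson likelihood is conjugate: the posterior is Gamma(α + ΣXᵢ, β + n).
Total number of weeks: n = 5 + 5 = 10.
Posterior mean = (α₀+S)/(β₀+n) = [n/(β₀+n)]·(S/n) + [β₀/(β₀+n)]·(α₀/β₀), so only n and β₀ enter the weight.
Weight on data w = n/(β₀+n) = 10/(3.7+10) = 10/13.7 = 0.7299.

0.7299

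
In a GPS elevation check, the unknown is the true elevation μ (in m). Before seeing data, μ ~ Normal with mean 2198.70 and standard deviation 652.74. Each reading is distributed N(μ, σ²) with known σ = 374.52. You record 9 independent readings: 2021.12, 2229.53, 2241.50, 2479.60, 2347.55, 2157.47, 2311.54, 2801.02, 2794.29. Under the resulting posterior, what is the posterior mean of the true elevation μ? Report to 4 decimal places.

For Normal data with known variance σ², a Normal(μ₀, σ₀²) prior on μ is conjugate. Posterior precision = 1/σ₀² + n/σ²; posterior mean is the precision-weighted average of μ₀ and x̄.
Σxᵢ = 2021.12 + 2229.53 + 2241.50 + 2479.60 + 2347.55 + 2157.47 + 2311.54 + 2801.02 + 2794.29 = 21383.62, so n·x̄ = 21383.62.
σ₀² = 652.74² = 426069.5076, σ² = 374.52² = 140265.2304; σ² + n·σ₀² = 140265.2304 + 9·426069.5076 = 3974890.7988.
Posterior mean = (μ₀/σ₀² + n·x̄/σ²)/(1/σ₀² + n/σ²) = (σ²·μ₀ + σ₀²·n·x̄)/(σ² + n·σ₀²) = (140265.2304·2198.70 + 426069.5076·21383.62)/3974890.7988 = 9419309606.185992/3974890.7988 = 2369.7027.

2369.7027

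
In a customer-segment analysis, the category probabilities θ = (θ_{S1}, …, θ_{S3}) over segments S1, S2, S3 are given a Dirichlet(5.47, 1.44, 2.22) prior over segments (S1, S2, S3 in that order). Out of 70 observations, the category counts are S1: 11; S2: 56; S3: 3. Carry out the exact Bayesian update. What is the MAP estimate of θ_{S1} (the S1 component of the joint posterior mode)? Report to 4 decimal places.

The Dirichlet prior is conjugate to the Multinomial likelihood: each posterior αⱼ = prior αⱼ + observed count nⱼ.
Posterior concentration: (16.47, 57.44, 5.22), total = 79.13.
Joint mode component: (α_{S1}−1)/(Σα−K) = 15.47/76.13 = 0.2032.

0.2032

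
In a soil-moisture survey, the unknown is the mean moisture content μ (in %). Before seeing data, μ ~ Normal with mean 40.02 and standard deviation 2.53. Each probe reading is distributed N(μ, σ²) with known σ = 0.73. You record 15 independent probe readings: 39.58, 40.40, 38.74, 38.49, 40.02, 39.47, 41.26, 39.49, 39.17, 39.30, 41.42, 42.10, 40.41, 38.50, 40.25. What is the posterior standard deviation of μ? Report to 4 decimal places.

0.1880

For Normal data with known variance σ², a Normal(μ₀, σ₀²) prior on μ is conjugate. Posterior precision = 1/σ₀² + n/σ²; posterior mean is the precision-weighted average of μ₀ and x̄.
σ₀² = 2.53² = 6.4009, σ² = 0.73² = 0.5329; σ² + n·σ₀² = 0.5329 + 15·6.4009 = 96.5464.
Posterior precision = 1/σ₀² + n/σ² = 1/6.4009 + 15/0.5329 = (σ² + n·σ₀²)/(σ₀²σ²) = 96.5464/(6.4009·0.5329); posterior variance σₙ² = σ₀²σ²/(σ² + n·σ₀²) = 6.4009·0.5329/96.5464 = 0.035331.
Posterior SD = √σₙ² = √(6.4009·0.5329/96.5464) = 0.1880.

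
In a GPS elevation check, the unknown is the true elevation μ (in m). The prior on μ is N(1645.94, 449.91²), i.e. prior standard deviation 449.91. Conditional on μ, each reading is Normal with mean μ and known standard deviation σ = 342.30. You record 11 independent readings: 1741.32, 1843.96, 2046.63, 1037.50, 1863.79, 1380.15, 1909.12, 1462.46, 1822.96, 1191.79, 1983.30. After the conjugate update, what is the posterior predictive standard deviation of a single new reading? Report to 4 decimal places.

356.7752

For Normal data with known variance σ², a Normal(μ₀, σ₀²) prior on μ is conjugate. Posterior precision = 1/σ₀² + n/σ²; posterior mean is the precision-weighted average of μ₀ and x̄.
σ₀² = 449.91² = 202419.0081, σ² = 342.30² = 117169.29; σ² + n·σ₀² = 117169.29 + 11·202419.0081 = 2343778.3791.
Posterior precision = 1/σ₀² + n/σ² = 1/202419.0081 + 11/117169.29 = (σ² + n·σ₀²)/(σ₀²σ²) = 2343778.3791/(202419.0081·117169.29); posterior variance σₙ² = σ₀²σ²/(σ² + n·σ₀²) = 202419.0081·117169.29/2343778.3791 = 10119.255162.
Predictive variance for one new observation = σₙ² + σ² = 202419.0081·117169.29/2343778.3791 + 117169.29 = σ²·(σ₀² + 2343778.3791)/2343778.3791 = 117169.29·2546197.3872/2343778.3791 = 127288.545162; SD = √(117169.29·2546197.3872/2343778.3791) = 356.7752.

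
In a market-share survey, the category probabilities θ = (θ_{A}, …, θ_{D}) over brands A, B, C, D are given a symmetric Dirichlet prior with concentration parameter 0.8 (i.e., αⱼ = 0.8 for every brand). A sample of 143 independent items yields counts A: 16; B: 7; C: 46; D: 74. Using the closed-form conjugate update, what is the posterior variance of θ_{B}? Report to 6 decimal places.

The Dirichlet prior is conjugate to the Multinomial likelihood: each posterior αⱼ = prior αⱼ + observed count nⱼ.
Posterior concentration: (16.8, 7.8, 46.8, 74.8), total = 146.2.
Var[θ_j] = α_j(Σα−α_j)/((Σα)²(Σα+1)) = 7.8·138.4/(146.2²·147.2) = 0.000343.

0.000343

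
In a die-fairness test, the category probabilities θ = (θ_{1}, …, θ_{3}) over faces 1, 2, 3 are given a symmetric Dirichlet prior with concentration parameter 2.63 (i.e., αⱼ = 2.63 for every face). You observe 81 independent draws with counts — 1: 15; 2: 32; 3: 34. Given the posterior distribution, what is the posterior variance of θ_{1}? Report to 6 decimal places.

The Dirichlet prior is conjugate to the Multinomial likelihood: each posterior αⱼ = prior αⱼ + observed count nⱼ.
Posterior concentration: (17.63, 34.63, 36.63), total = 88.89.
Var[θ_j] = α_j(Σα−α_j)/((Σα)²(Σα+1)) = 17.63·71.26/(88.89²·89.89) = 0.001769.

0.001769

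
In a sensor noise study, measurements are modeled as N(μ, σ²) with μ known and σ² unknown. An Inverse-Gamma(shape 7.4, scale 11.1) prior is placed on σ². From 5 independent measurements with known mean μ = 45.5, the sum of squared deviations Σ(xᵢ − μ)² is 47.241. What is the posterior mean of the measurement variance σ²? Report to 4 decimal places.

With known mean μ and an Inverse-Gamma(α, β) prior on σ², the Normal likelihood is conjugate: posterior is Inv-Gamma(α + n/2, β + Σ(xᵢ−μ)²/2).
Posterior: Inv-Gamma(7.4 + 5/2, 11.1 + 47.241/2) = Inv-Gamma(9.90, 34.7205).
E[σ²|data] = β/(α−1) = 34.7205/8.90 = 3.9012.

3.9012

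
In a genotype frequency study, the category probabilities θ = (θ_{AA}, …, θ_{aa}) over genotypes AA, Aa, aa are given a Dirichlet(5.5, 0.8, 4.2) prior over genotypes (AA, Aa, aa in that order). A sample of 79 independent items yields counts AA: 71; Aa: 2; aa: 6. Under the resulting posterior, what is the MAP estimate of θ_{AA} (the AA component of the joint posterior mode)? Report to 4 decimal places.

0.8728

The Dirichlet prior is conjugate to the Multinomial likelihood: each posterior αⱼ = prior αⱼ + observed count nⱼ.
Posterior concentration: (76.5, 2.8, 10.2), total = 89.5.
Joint mode component: (α_{AA}−1)/(Σα−K) = 75.5/86.5 = 0.8728.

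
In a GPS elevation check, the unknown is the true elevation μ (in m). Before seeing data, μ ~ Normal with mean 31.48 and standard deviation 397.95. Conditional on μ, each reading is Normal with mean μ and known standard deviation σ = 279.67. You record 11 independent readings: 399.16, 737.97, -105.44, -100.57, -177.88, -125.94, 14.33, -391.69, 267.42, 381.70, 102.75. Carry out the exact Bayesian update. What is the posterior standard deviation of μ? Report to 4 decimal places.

For Normal data with known variance σ², a Normal(μ₀, σ₀²) prior on μ is conjugate. Posterior precision = 1/σ₀² + n/σ²; posterior mean is the precision-weighted average of μ₀ and x̄.
σ₀² = 397.95² = 158364.2025, σ² = 279.67² = 78215.3089; σ² + n·σ₀² = 78215.3089 + 11·158364.2025 = 1820221.5364.
Posterior precision = 1/σ₀² + n/σ² = 1/158364.2025 + 11/78215.3089 = (σ² + n·σ₀²)/(σ₀²σ²) = 1820221.5364/(158364.2025·78215.3089); posterior variance σₙ² = σ₀²σ²/(σ² + n·σ₀²) = 158364.2025·78215.3089/1820221.5364 = 6804.943667.
Posterior SD = √σₙ² = √(158364.2025·78215.3089/1820221.5364) = 82.4921.

82.4921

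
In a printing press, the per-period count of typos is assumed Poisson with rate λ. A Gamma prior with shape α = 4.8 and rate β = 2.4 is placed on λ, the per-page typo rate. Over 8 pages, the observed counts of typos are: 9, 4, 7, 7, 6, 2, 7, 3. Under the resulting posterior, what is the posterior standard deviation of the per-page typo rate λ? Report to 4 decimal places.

With a Gamma(shape α, rate β) prior, the Poisson likelihood is conjugate: the posterior is Gamma(α + ΣXᵢ, β + n).
Sum of counts S = 45 over n = 8 pages.
Posterior: Gamma(α+S, β+n) = Gamma(4.8+45, 2.4+8) = Gamma(49.8, 10.4).
SD = √α/β = √49.8/10.4 = 0.6785.

0.6785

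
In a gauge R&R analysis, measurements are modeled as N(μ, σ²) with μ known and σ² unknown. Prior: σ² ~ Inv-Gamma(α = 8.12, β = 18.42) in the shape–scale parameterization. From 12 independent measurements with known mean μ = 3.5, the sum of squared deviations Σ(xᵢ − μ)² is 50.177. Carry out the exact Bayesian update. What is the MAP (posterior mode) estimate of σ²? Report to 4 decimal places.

2.8775

With known mean μ and an Inverse-Gamma(α, β) prior on σ², the Normal likelihood is conjugate: posterior is Inv-Gamma(α + n/2, β + Σ(xᵢ−μ)²/2).
Posterior: Inv-Gamma(8.12 + 12/2, 18.42 + 50.177/2) = Inv-Gamma(14.12, 43.5085).
Mode = β/(α+1) = 43.5085/15.12 = 2.8775.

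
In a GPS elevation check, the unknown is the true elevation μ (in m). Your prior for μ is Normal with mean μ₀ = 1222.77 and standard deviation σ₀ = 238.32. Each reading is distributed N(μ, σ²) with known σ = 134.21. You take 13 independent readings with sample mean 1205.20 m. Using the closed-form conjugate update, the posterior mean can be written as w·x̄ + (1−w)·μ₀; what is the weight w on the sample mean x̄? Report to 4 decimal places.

0.9762

For Normal data with known variance σ², a Normal(μ₀, σ₀²) prior on μ is conjugate. Posterior precision = 1/σ₀² + n/σ²; posterior mean is the precision-weighted average of μ₀ and x̄.
σ₀² = 238.32² = 56796.4224, σ² = 134.21² = 18012.3241. Prior precision 1/σ₀² = 1/56796.4224; data precision n/σ² = 13/18012.3241.
w = (n/σ²)/(1/σ₀² + n/σ²) = n·σ₀²/(σ² + n·σ₀²) = 13·56796.4224/(18012.3241 + 13·56796.4224) = 738353.4912/756365.8153 = 0.9762.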